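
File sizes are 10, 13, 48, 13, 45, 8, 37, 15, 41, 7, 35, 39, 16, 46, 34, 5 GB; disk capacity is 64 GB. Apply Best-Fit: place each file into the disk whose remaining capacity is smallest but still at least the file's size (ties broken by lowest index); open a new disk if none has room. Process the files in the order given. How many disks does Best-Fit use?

8 disks

Put 10 GB in disk 1; 54 GB remain.
Put 13 GB in disk 1; 41 GB remain.
Put 48 GB in disk 2; 16 GB remain.
Put 13 GB in disk 2; 3 GB remain.
Put 45 GB in disk 3; 19 GB remain.
Put 8 GB in disk 3; 11 GB remain.
Put 37 GB in disk 1; 4 GB remain.
Put 15 GB in disk 4; 49 GB remain.
Put 41 GB in disk 4; 8 GB remain.
Put 7 GB in disk 4; 1 GB remain.
Put 35 GB in disk 5; 29 GB remain.
Put 39 GB in disk 6; 25 GB remain.
Put 16 GB in disk 6; 9 GB remain.
Put 46 GB in disk 7; 18 GB remain.
Put 34 GB in disk 8; 30 GB remain.
Put 5 GB in disk 6; 4 GB remain.
Final disks: [10,13,37] [48,13] [45,8] [15,41,7] [35] [39,16,5] [46] [34].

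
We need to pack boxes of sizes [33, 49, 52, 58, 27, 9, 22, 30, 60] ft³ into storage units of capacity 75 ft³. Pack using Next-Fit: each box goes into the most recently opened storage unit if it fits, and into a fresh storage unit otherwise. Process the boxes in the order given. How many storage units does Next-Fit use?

7

Put 33 ft³ in storage unit 1; 42 ft³ remain.
Put 49 ft³ in storage unit 2; 26 ft³ remain.
Put 52 ft³ in storage unit 3; 23 ft³ remain.
Put 58 ft³ in storage unit 4; 17 ft³ remain.
Put 27 ft³ in storage unit 5; 48 ft³ remain.
Put 9 ft³ in storage unit 5; 39 ft³ remain.
Put 22 ft³ in storage unit 5; 17 ft³ remain.
Put 30 ft³ in storage unit 6; 45 ft³ remain.
Put 60 ft³ in storage unit 7; 15 ft³ remain.
Final storage units: [33] [49] [52] [58] [27,9,22] [30] [60].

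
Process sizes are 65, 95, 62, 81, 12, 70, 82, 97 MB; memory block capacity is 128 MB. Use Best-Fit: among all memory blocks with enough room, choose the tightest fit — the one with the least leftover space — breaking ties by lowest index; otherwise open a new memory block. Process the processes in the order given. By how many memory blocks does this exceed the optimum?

0

Best-Fit: [65,62] [95,12] [81] [70] [82] [97] → 6 memory blocks.
6 processes exceed 64 MB (half the capacity), and no two of those can share a memory block, so at least 6 memory blocks are needed.
So 6 is already optimal.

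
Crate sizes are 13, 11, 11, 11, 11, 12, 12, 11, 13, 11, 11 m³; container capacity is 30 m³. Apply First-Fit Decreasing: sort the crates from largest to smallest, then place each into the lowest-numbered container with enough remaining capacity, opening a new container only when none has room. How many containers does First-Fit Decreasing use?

6 containers

Sorted descending: 13, 13, 12, 12, 11, 11, 11, 11, 11, 11, 11.
Put 13 m³ in container 1; 17 m³ remain.
Put 13 m³ in container 1; 4 m³ remain.
Put 12 m³ in container 2; 18 m³ remain.
Put 12 m³ in container 2; 6 m³ remain.
Put 11 m³ in container 3; 19 m³ remain.
Put 11 m³ in container 3; 8 m³ remain.
Put 11 m³ in container 4; 19 m³ remain.
Put 11 m³ in container 4; 8 m³ remain.
Put 11 m³ in container 5; 19 m³ remain.
Put 11 m³ in container 5; 8 m³ remain.
Put 11 m³ in container 6; 19 m³ remain.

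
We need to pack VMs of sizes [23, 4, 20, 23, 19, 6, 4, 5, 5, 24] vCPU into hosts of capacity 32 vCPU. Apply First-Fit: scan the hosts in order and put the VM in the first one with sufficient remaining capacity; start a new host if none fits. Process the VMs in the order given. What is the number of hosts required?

5 hosts

host 1: place 23 vCPU, 9 vCPU left
host 1: place 4 vCPU, 5 vCPU left
host 2: place 20 vCPU, 12 vCPU left
host 3: place 23 vCPU, 9 vCPU left
host 4: place 19 vCPU, 13 vCPU left
host 2: place 6 vCPU, 6 vCPU left
host 1: place 4 vCPU, 1 vCPU left
host 2: place 5 vCPU, 1 vCPU left
host 3: place 5 vCPU, 4 vCPU left
host 5: place 24 vCPU, 8 vCPU left
Final hosts: [23,4,4] [20,6,5] [23,5] [19] [24].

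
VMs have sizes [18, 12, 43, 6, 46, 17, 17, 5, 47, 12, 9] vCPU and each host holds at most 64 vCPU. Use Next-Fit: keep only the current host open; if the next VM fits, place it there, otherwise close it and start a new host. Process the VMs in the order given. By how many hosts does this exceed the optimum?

2

Next-Fit: [18,12] [43,6] [46,17] [17,5] [47,12] [9] → 6 hosts.
Total size 232 vCPU; any packing needs at least ⌈232/64⌉ = 4 hosts.
An optimal packing achieves that bound: [47,17] [46,18] [43,17] [12,12,9,6,5] → 4 hosts.
Excess: 6 − 4 = 2.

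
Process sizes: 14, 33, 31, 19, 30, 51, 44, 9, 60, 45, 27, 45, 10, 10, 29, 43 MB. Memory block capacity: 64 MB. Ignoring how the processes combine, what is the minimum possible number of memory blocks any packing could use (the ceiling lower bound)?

Total size = 14 + 33 + 31 + 19 + 30 + 51 + 44 + 9 + 60 + 45 + 27 + 45 + 10 + 10 + 29 + 43 = 500 MB.
⌈500 / 64⌉ = 8.

8 memory blocks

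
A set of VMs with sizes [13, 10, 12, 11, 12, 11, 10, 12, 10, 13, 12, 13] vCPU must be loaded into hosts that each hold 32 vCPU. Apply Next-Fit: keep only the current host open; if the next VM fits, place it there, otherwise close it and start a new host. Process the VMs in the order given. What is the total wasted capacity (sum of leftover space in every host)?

53

host 1: place 13 vCPU, 19 vCPU left
host 1: place 10 vCPU, 9 vCPU left
host 2: place 12 vCPU, 20 vCPU left
host 2: place 11 vCPU, 9 vCPU left
host 3: place 12 vCPU, 20 vCPU left
host 3: place 11 vCPU, 9 vCPU left
host 4: place 10 vCPU, 22 vCPU left
host 4: place 12 vCPU, 10 vCPU left
host 4: place 10 vCPU, 0 vCPU left
host 5: place 13 vCPU, 19 vCPU left
host 5: place 12 vCPU, 7 vCPU left
host 6: place 13 vCPU, 19 vCPU left
6 hosts × 32 vCPU = 192 vCPU; used 139 vCPU; unused 53 vCPU.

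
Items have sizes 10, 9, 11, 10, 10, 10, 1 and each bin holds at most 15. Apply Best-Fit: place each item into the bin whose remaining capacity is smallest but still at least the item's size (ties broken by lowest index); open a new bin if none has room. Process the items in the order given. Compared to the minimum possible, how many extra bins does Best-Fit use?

0

Best-Fit: [10] [9] [11,1] [10] [10] [10] → 6 bins.
6 items exceed 7.5 (half the capacity), and no two of those can share a bin, so at least 6 bins are needed.
So 6 is already optimal.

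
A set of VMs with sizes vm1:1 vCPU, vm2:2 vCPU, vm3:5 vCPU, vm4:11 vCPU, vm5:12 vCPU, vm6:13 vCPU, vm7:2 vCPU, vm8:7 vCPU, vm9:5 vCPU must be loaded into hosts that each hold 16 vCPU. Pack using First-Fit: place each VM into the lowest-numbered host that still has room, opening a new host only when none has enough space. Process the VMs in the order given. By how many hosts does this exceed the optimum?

1

First-Fit: [1,2,5,2,5] [11] [12] [13] [7] → 5 hosts.
Total size 58 vCPU; any packing needs at least ⌈58/16⌉ = 4 hosts.
An optimal packing achieves that bound: [13,2,1] [12,2] [11,5] [7,5] → 4 hosts.
Excess: 5 − 4 = 1.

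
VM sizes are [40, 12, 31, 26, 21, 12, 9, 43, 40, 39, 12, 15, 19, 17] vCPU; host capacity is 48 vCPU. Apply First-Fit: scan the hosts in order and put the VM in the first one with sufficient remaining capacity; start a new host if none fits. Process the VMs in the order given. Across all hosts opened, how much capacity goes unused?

48

host 1: place 40 vCPU, 8 vCPU left
host 2: place 12 vCPU, 36 vCPU left
host 2: place 31 vCPU, 5 vCPU left
host 3: place 26 vCPU, 22 vCPU left
host 3: place 21 vCPU, 1 vCPU left
host 4: place 12 vCPU, 36 vCPU left
host 4: place 9 vCPU, 27 vCPU left
host 5: place 43 vCPU, 5 vCPU left
host 6: place 40 vCPU, 8 vCPU left
host 7: place 39 vCPU, 9 vCPU left
host 4: place 12 vCPU, 15 vCPU left
host 4: place 15 vCPU, 0 vCPU left
host 8: place 19 vCPU, 29 vCPU left
host 8: place 17 vCPU, 12 vCPU left
8 hosts × 48 vCPU = 384 vCPU; used 336 vCPU; unused 48 vCPU.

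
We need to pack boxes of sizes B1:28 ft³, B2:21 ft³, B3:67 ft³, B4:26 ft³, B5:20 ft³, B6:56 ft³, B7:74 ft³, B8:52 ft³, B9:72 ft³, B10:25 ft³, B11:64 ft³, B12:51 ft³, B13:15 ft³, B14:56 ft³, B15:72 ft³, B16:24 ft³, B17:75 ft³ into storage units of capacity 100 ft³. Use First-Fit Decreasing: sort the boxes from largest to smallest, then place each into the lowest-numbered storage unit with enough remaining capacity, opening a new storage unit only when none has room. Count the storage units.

10

Sorted descending: 75, 74, 72, 72, 67, 64, 56, 56, 52, 51, 28, 26, 25, 24, 21, 20, 15.
Put 75 ft³ in storage unit 1; 25 ft³ remain.
Put 74 ft³ in storage unit 2; 26 ft³ remain.
Put 72 ft³ in storage unit 3; 28 ft³ remain.
Put 72 ft³ in storage unit 4; 28 ft³ remain.
Put 67 ft³ in storage unit 5; 33 ft³ remain.
Put 64 ft³ in storage unit 6; 36 ft³ remain.
Put 56 ft³ in storage unit 7; 44 ft³ remain.
Put 56 ft³ in storage unit 8; 44 ft³ remain.
Put 52 ft³ in storage unit 9; 48 ft³ remain.
Put 51 ft³ in storage unit 10; 49 ft³ remain.
Put 28 ft³ in storage unit 3; 0 ft³ remain.
Put 26 ft³ in storage unit 2; 0 ft³ remain.
Put 25 ft³ in storage unit 1; 0 ft³ remain.
Put 24 ft³ in storage unit 4; 4 ft³ remain.
Put 21 ft³ in storage unit 5; 12 ft³ remain.
Put 20 ft³ in storage unit 6; 16 ft³ remain.
Put 15 ft³ in storage unit 6; 1 ft³ remain.
Final storage units: [75,25] [74,26] [72,28] [72,24] [67,21] [64,20,15] [56] [56] [52] [51].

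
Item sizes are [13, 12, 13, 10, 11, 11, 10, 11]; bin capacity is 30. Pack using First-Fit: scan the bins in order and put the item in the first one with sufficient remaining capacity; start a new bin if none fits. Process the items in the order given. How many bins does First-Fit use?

4

Put 13 in bin 1; 17 remain.
Put 12 in bin 1; 5 remain.
Put 13 in bin 2; 17 remain.
Put 10 in bin 2; 7 remain.
Put 11 in bin 3; 19 remain.
Put 11 in bin 3; 8 remain.
Put 10 in bin 4; 20 remain.
Put 11 in bin 4; 9 remain.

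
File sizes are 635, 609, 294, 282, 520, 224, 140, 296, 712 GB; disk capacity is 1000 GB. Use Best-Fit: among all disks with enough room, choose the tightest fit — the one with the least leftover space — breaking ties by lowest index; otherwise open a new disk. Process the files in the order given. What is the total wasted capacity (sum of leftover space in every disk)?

1288

disk 1: place 635 GB, 365 GB left
disk 2: place 609 GB, 391 GB left
disk 1: place 294 GB, 71 GB left
disk 2: place 282 GB, 109 GB left
disk 3: place 520 GB, 480 GB left
disk 3: place 224 GB, 256 GB left
disk 3: place 140 GB, 116 GB left
disk 4: place 296 GB, 704 GB left
disk 5: place 712 GB, 288 GB left
5 disks × 1000 GB = 5000 GB; used 3712 GB; unused 1288 GB.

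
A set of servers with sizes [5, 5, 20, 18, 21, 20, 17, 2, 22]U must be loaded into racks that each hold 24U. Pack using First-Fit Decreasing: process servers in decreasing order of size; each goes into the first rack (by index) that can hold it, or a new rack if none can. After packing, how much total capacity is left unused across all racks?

14

Sorted descending: 22, 21, 20, 20, 18, 17, 5, 5, 2.
Put 22U in rack 1; 2U remain.
Put 21U in rack 2; 3U remain.
Put 20U in rack 3; 4U remain.
Put 20U in rack 4; 4U remain.
Put 18U in rack 5; 6U remain.
Put 17U in rack 6; 7U remain.
Put 5U in rack 5; 1U remain.
Put 5U in rack 6; 2U remain.
Put 2U in rack 1; 0U remain.
6 racks × 24U = 144U; used 130U; unused 14U.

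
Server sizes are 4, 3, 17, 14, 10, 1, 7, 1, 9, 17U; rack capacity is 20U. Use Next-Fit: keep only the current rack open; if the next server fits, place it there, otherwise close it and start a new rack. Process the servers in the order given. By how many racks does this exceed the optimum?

1

Next-Fit: [4,3] [17] [14] [10,1,7,1] [9] [17] → 6 racks.
Total size 83U; any packing needs at least ⌈83/20⌉ = 5 racks.
An optimal packing achieves that bound: [17,3] [17,1,1] [14,4] [10,9] [7] → 5 racks.
Excess: 6 − 5 = 1.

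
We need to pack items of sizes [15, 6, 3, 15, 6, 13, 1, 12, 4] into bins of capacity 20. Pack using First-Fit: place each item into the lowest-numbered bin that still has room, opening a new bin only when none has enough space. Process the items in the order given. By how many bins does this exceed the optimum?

First-Fit: [15,3,1] [6,6,4] [15] [13] [12] → 5 bins.
Total size 75; any packing needs at least ⌈75/20⌉ = 4 bins.
An optimal packing achieves that bound: [15,4,1] [15,3] [13,6] [12,6] → 4 bins.
Excess: 5 − 4 = 1.

1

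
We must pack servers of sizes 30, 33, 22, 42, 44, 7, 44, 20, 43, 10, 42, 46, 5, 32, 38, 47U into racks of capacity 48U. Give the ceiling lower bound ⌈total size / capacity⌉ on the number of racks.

11

Total size = 30 + 33 + 22 + 42 + 44 + 7 + 44 + 20 + 43 + 10 + 42 + 46 + 5 + 32 + 38 + 47 = 505U.
⌈505 / 48⌉ = 11.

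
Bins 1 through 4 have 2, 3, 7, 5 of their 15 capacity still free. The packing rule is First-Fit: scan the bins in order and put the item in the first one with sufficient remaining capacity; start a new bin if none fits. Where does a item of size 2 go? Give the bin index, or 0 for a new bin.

1

Bins with room: bin 1 (2), bin 2 (3), bin 3 (7), bin 4 (5).
The first with room is bin 1.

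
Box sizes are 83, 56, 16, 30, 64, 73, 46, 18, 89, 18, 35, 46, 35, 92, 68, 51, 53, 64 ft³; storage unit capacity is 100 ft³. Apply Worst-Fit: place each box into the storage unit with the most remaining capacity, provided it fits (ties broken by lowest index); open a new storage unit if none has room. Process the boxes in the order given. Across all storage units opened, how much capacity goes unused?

Put 83 ft³ in storage unit 1; 17 ft³ remain.
Put 56 ft³ in storage unit 2; 44 ft³ remain.
Put 16 ft³ in storage unit 2; 28 ft³ remain.
Put 30 ft³ in storage unit 3; 70 ft³ remain.
Put 64 ft³ in storage unit 3; 6 ft³ remain.
Put 73 ft³ in storage unit 4; 27 ft³ remain.
Put 46 ft³ in storage unit 5; 54 ft³ remain.
Put 18 ft³ in storage unit 5; 36 ft³ remain.
Put 89 ft³ in storage unit 6; 11 ft³ remain.
Put 18 ft³ in storage unit 5; 18 ft³ remain.
Put 35 ft³ in storage unit 7; 65 ft³ remain.
Put 46 ft³ in storage unit 7; 19 ft³ remain.
Put 35 ft³ in storage unit 8; 65 ft³ remain.
Put 92 ft³ in storage unit 9; 8 ft³ remain.
Put 68 ft³ in storage unit 10; 32 ft³ remain.
Put 51 ft³ in storage unit 8; 14 ft³ remain.
Put 53 ft³ in storage unit 11; 47 ft³ remain.
Put 64 ft³ in storage unit 12; 36 ft³ remain.
12 storage units × 100 ft³ = 1200 ft³; used 937 ft³; unused 263 ft³.

263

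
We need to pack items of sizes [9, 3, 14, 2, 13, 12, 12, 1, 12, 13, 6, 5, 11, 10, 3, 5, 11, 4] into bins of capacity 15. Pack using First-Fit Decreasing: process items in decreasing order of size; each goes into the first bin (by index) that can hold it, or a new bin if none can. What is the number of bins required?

Sorted descending: 14, 13, 13, 12, 12, 12, 11, 11, 10, 9, 6, 5, 5, 4, 3, 3, 2, 1.
bin 1: place 14, 1 left
bin 2: place 13, 2 left
bin 3: place 13, 2 left
bin 4: place 12, 3 left
bin 5: place 12, 3 left
bin 6: place 12, 3 left
bin 7: place 11, 4 left
bin 8: place 11, 4 left
bin 9: place 10, 5 left
bin 10: place 9, 6 left
bin 10: place 6, 0 left
bin 9: place 5, 0 left
bin 11: place 5, 10 left
bin 7: place 4, 0 left
bin 4: place 3, 0 left
bin 5: place 3, 0 left
bin 2: place 2, 0 left
bin 1: place 1, 0 left
Final bins: [14,1] [13,2] [13] [12,3] [12,3] [12] [11,4] [11] [10,5] [9,6] [5].

11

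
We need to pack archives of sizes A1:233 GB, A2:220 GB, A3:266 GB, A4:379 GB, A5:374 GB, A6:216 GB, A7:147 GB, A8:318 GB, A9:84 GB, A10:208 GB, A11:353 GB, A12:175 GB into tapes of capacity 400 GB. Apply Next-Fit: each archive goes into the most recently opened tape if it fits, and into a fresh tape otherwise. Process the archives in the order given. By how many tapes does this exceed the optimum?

1

Next-Fit: [233] [220] [266] [379] [374] [216,147] [318] [84,208] [353] [175] → 10 tapes.
9 archives exceed 200 GB (half the capacity), and no two of those can share a tape, so at least 9 tapes are needed.
An optimal packing achieves that bound: [379] [374] [353] [318] [266,84] [233,147] [220,175] [216] [208] → 9 tapes.
Excess: 10 − 9 = 1.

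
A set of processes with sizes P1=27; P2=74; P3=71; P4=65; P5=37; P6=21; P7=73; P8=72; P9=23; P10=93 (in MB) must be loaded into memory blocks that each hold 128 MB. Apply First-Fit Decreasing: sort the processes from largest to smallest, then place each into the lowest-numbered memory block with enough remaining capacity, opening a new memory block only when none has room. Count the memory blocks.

Sorted descending: 93, 74, 73, 72, 71, 65, 37, 27, 23, 21.
93 MB → memory block 1 (remaining 35 MB)
74 MB → memory block 2 (remaining 54 MB)
73 MB → memory block 3 (remaining 55 MB)
72 MB → memory block 4 (remaining 56 MB)
71 MB → memory block 5 (remaining 57 MB)
65 MB → memory block 6 (remaining 63 MB)
37 MB → memory block 2 (remaining 17 MB)
27 MB → memory block 1 (remaining 8 MB)
23 MB → memory block 3 (remaining 32 MB)
21 MB → memory block 3 (remaining 11 MB)
Final memory blocks: [93,27] [74,37] [73,23,21] [72] [71] [65].

6 memory blocks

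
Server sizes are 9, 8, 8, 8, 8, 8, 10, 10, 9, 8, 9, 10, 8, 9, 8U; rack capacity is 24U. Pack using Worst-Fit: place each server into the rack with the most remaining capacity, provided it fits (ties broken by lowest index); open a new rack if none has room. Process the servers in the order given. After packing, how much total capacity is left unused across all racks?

9U → rack 1 (remaining 15U)
8U → rack 1 (remaining 7U)
8U → rack 2 (remaining 16U)
8U → rack 2 (remaining 8U)
8U → rack 2 (remaining 0U)
8U → rack 3 (remaining 16U)
10U → rack 3 (remaining 6U)
10U → rack 4 (remaining 14U)
9U → rack 4 (remaining 5U)
8U → rack 5 (remaining 16U)
9U → rack 5 (remaining 7U)
10U → rack 6 (remaining 14U)
8U → rack 6 (remaining 6U)
9U → rack 7 (remaining 15U)
8U → rack 7 (remaining 7U)
7 racks × 24U = 168U; used 130U; unused 38U.

38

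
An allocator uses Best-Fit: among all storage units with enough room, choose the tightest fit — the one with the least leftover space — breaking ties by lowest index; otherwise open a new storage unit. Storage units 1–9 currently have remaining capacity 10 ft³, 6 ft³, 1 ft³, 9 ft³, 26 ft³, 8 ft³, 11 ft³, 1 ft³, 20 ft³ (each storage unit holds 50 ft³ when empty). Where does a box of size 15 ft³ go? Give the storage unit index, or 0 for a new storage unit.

Storage units with room: storage unit 5 (26 ft³), storage unit 9 (20 ft³).
Tightest fit is storage unit 9 with 20 ft³ free.

9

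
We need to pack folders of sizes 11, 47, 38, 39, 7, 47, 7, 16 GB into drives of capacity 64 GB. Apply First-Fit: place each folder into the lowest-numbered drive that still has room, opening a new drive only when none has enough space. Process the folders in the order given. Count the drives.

4

drive 1: place 11 GB, 53 GB left
drive 1: place 47 GB, 6 GB left
drive 2: place 38 GB, 26 GB left
drive 3: place 39 GB, 25 GB left
drive 2: place 7 GB, 19 GB left
drive 4: place 47 GB, 17 GB left
drive 2: place 7 GB, 12 GB left
drive 3: place 16 GB, 9 GB left
Final drives: [11,47] [38,7,7] [39,16] [47].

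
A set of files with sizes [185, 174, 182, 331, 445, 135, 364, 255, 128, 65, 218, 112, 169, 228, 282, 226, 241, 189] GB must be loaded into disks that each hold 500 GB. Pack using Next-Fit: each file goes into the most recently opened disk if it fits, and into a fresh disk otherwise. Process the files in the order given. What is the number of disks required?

11 disks

185 GB → disk 1 (remaining 315 GB)
174 GB → disk 1 (remaining 141 GB)
182 GB → disk 2 (remaining 318 GB)
331 GB → disk 3 (remaining 169 GB)
445 GB → disk 4 (remaining 55 GB)
135 GB → disk 5 (remaining 365 GB)
364 GB → disk 5 (remaining 1 GB)
255 GB → disk 6 (remaining 245 GB)
128 GB → disk 6 (remaining 117 GB)
65 GB → disk 6 (remaining 52 GB)
218 GB → disk 7 (remaining 282 GB)
112 GB → disk 7 (remaining 170 GB)
169 GB → disk 7 (remaining 1 GB)
228 GB → disk 8 (remaining 272 GB)
282 GB → disk 9 (remaining 218 GB)
226 GB → disk 10 (remaining 274 GB)
241 GB → disk 10 (remaining 33 GB)
189 GB → disk 11 (remaining 311 GB)
Final disks: [185,174] [182] [331] [445] [135,364] [255,128,65] [218,112,169] [228] [282] [226,241] [189].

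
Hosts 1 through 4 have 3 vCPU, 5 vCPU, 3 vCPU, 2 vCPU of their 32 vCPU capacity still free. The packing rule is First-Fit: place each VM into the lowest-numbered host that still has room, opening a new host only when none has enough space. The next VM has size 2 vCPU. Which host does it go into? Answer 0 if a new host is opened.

Hosts with room: host 1 (3 vCPU), host 2 (5 vCPU), host 3 (3 vCPU), host 4 (2 vCPU).
The first with room is host 1.

1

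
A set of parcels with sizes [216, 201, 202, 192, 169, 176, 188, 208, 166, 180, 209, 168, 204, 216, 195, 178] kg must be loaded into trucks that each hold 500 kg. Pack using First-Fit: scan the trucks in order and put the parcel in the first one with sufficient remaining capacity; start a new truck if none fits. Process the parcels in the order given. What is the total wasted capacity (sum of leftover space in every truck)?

932

216 kg → truck 1 (remaining 284 kg)
201 kg → truck 1 (remaining 83 kg)
202 kg → truck 2 (remaining 298 kg)
192 kg → truck 2 (remaining 106 kg)
169 kg → truck 3 (remaining 331 kg)
176 kg → truck 3 (remaining 155 kg)
188 kg → truck 4 (remaining 312 kg)
208 kg → truck 4 (remaining 104 kg)
166 kg → truck 5 (remaining 334 kg)
180 kg → truck 5 (remaining 154 kg)
209 kg → truck 6 (remaining 291 kg)
168 kg → truck 6 (remaining 123 kg)
204 kg → truck 7 (remaining 296 kg)
216 kg → truck 7 (remaining 80 kg)
195 kg → truck 8 (remaining 305 kg)
178 kg → truck 8 (remaining 127 kg)
8 trucks × 500 kg = 4000 kg; used 3068 kg; unused 932 kg.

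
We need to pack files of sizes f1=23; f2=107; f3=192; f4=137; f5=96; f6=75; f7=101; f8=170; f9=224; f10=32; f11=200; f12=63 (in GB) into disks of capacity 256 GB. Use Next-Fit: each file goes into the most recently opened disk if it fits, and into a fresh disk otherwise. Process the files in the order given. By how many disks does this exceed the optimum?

2

Next-Fit: [23,107] [192] [137,96] [75,101] [170] [224,32] [200] [63] → 8 disks.
Total size 1420 GB; any packing needs at least ⌈1420/256⌉ = 6 disks.
An optimal packing achieves that bound: [224,32] [200,23] [192,63] [170,75] [137,107] [101,96] → 6 disks.
Excess: 8 − 6 = 2.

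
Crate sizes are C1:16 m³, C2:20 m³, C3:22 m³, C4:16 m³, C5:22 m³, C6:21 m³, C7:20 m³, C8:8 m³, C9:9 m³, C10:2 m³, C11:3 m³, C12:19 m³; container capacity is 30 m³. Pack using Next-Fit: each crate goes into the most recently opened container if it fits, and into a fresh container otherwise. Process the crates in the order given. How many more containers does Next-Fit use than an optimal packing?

Next-Fit: [16] [20] [22] [16] [22] [21] [20,8] [9,2,3] [19] → 9 containers.
8 crates exceed 15 m³ (half the capacity), and no two of those can share a container, so at least 8 containers are needed.
An optimal packing achieves that bound: [22,8] [22,3,2] [21,9] [20] [20] [19] [16] [16] → 8 containers.
Excess: 9 − 8 = 1.

1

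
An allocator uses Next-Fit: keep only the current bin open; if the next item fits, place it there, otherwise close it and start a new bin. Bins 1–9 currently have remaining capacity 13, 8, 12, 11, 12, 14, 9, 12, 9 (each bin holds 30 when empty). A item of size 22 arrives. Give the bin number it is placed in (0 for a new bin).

Next-Fit only looks at bin 9, which has 9 free.
22 does not fit, so a new bin is opened.

0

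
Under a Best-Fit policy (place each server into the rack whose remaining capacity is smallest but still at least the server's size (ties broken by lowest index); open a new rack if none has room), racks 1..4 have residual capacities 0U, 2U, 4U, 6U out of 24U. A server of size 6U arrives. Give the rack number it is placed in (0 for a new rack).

4

Racks with room: rack 4 (6U).
Tightest fit is rack 4 with 6U free.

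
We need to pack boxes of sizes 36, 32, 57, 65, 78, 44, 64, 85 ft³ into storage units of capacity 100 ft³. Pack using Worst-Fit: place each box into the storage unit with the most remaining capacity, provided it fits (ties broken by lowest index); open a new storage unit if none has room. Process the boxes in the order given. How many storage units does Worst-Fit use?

storage unit 1: place 36 ft³, 64 ft³ left
storage unit 1: place 32 ft³, 32 ft³ left
storage unit 2: place 57 ft³, 43 ft³ left
storage unit 3: place 65 ft³, 35 ft³ left
storage unit 4: place 78 ft³, 22 ft³ left
storage unit 5: place 44 ft³, 56 ft³ left
storage unit 6: place 64 ft³, 36 ft³ left
storage unit 7: place 85 ft³, 15 ft³ left

7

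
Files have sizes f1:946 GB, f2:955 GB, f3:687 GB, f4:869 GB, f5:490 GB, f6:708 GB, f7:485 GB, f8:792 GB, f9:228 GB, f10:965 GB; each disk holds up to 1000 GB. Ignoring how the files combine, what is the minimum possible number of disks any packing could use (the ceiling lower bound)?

8

Total size = 946 + 955 + 687 + 869 + 490 + 708 + 485 + 792 + 228 + 965 = 7125 GB.
⌈7125 / 1000⌉ = 8.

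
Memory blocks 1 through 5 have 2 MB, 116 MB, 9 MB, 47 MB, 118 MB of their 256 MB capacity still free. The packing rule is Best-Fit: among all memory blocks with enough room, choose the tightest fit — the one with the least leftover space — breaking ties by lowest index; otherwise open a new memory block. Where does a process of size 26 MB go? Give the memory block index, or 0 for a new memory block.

Memory blocks with room: memory block 2 (116 MB), memory block 4 (47 MB), memory block 5 (118 MB).
Tightest fit is memory block 4 with 47 MB free.

4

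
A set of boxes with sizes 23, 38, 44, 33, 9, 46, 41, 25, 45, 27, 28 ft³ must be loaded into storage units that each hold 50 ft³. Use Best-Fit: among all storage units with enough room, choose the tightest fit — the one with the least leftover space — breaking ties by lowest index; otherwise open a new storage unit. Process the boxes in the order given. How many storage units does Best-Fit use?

Put 23 ft³ in storage unit 1; 27 ft³ remain.
Put 38 ft³ in storage unit 2; 12 ft³ remain.
Put 44 ft³ in storage unit 3; 6 ft³ remain.
Put 33 ft³ in storage unit 4; 17 ft³ remain.
Put 9 ft³ in storage unit 2; 3 ft³ remain.
Put 46 ft³ in storage unit 5; 4 ft³ remain.
Put 41 ft³ in storage unit 6; 9 ft³ remain.
Put 25 ft³ in storage unit 1; 2 ft³ remain.
Put 45 ft³ in storage unit 7; 5 ft³ remain.
Put 27 ft³ in storage unit 8; 23 ft³ remain.
Put 28 ft³ in storage unit 9; 22 ft³ remain.
Final storage units: [23,25] [38,9] [44] [33] [46] [41] [45] [27] [28].

9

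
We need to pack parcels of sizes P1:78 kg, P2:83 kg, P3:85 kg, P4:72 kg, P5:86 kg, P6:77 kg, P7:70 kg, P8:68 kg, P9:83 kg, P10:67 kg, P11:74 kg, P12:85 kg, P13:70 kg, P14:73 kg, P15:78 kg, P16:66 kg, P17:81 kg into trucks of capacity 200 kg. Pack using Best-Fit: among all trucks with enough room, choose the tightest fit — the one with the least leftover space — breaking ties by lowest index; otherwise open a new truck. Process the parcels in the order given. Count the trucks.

9 trucks

P1 (78 kg) → truck 1 (remaining 122 kg)
P2 (83 kg) → truck 1 (remaining 39 kg)
P3 (85 kg) → truck 2 (remaining 115 kg)
P4 (72 kg) → truck 2 (remaining 43 kg)
P5 (86 kg) → truck 3 (remaining 114 kg)
P6 (77 kg) → truck 3 (remaining 37 kg)
P7 (70 kg) → truck 4 (remaining 130 kg)
P8 (68 kg) → truck 4 (remaining 62 kg)
P9 (83 kg) → truck 5 (remaining 117 kg)
P10 (67 kg) → truck 5 (remaining 50 kg)
P11 (74 kg) → truck 6 (remaining 126 kg)
P12 (85 kg) → truck 6 (remaining 41 kg)
P13 (70 kg) → truck 7 (remaining 130 kg)
P14 (73 kg) → truck 7 (remaining 57 kg)
P15 (78 kg) → truck 8 (remaining 122 kg)
P16 (66 kg) → truck 8 (remaining 56 kg)
P17 (81 kg) → truck 9 (remaining 119 kg)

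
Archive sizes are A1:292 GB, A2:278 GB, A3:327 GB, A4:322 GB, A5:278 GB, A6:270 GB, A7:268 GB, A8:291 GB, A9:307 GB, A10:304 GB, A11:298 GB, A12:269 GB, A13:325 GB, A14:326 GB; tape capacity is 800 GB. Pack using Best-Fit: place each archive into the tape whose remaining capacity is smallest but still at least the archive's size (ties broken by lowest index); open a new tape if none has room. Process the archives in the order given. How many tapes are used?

7

A1 (292 GB) → tape 1 (remaining 508 GB)
A2 (278 GB) → tape 1 (remaining 230 GB)
A3 (327 GB) → tape 2 (remaining 473 GB)
A4 (322 GB) → tape 2 (remaining 151 GB)
A5 (278 GB) → tape 3 (remaining 522 GB)
A6 (270 GB) → tape 3 (remaining 252 GB)
A7 (268 GB) → tape 4 (remaining 532 GB)
A8 (291 GB) → tape 4 (remaining 241 GB)
A9 (307 GB) → tape 5 (remaining 493 GB)
A10 (304 GB) → tape 5 (remaining 189 GB)
A11 (298 GB) → tape 6 (remaining 502 GB)
A12 (269 GB) → tape 6 (remaining 233 GB)
A13 (325 GB) → tape 7 (remaining 475 GB)
A14 (326 GB) → tape 7 (remaining 149 GB)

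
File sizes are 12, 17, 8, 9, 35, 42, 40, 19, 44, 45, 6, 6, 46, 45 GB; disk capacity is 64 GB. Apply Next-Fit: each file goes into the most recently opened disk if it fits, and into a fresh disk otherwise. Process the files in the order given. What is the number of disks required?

disk 1: place 12 GB, 52 GB left
disk 1: place 17 GB, 35 GB left
disk 1: place 8 GB, 27 GB left
disk 1: place 9 GB, 18 GB left
disk 2: place 35 GB, 29 GB left
disk 3: place 42 GB, 22 GB left
disk 4: place 40 GB, 24 GB left
disk 4: place 19 GB, 5 GB left
disk 5: place 44 GB, 20 GB left
disk 6: place 45 GB, 19 GB left
disk 6: place 6 GB, 13 GB left
disk 6: place 6 GB, 7 GB left
disk 7: place 46 GB, 18 GB left
disk 8: place 45 GB, 19 GB left
Final disks: [12,17,8,9] [35] [42] [40,19] [44] [45,6,6] [46] [45].

8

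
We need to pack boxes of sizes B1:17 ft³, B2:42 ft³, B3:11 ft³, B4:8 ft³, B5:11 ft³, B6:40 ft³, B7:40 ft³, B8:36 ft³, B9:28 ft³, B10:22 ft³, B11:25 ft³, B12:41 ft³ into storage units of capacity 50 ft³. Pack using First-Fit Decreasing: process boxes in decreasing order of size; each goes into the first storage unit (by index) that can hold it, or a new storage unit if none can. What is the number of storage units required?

Sorted descending: 42, 41, 40, 40, 36, 28, 25, 22, 17, 11, 11, 8.
Put 42 ft³ in storage unit 1; 8 ft³ remain.
Put 41 ft³ in storage unit 2; 9 ft³ remain.
Put 40 ft³ in storage unit 3; 10 ft³ remain.
Put 40 ft³ in storage unit 4; 10 ft³ remain.
Put 36 ft³ in storage unit 5; 14 ft³ remain.
Put 28 ft³ in storage unit 6; 22 ft³ remain.
Put 25 ft³ in storage unit 7; 25 ft³ remain.
Put 22 ft³ in storage unit 6; 0 ft³ remain.
Put 17 ft³ in storage unit 7; 8 ft³ remain.
Put 11 ft³ in storage unit 5; 3 ft³ remain.
Put 11 ft³ in storage unit 8; 39 ft³ remain.
Put 8 ft³ in storage unit 1; 0 ft³ remain.
Final storage units: [42,8] [41] [40] [40] [36,11] [28,22] [25,17] [11].

8 storage units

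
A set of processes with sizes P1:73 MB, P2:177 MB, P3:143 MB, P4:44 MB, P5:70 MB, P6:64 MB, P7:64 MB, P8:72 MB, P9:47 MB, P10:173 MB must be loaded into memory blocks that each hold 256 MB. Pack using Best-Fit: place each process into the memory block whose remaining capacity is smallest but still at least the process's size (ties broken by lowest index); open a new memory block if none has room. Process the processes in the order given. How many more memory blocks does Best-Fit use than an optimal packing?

Best-Fit: [73,177] [143,44,64] [70,64,72,47] [173] → 4 memory blocks.
Total size 927 MB; any packing needs at least ⌈927/256⌉ = 4 memory blocks.
So 4 is already optimal.

0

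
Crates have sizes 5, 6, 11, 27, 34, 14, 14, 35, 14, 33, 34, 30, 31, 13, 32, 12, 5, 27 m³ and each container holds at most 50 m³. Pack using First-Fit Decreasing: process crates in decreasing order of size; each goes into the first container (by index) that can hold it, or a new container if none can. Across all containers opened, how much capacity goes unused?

Sorted descending: 35, 34, 34, 33, 32, 31, 30, 27, 27, 14, 14, 14, 13, 12, 11, 6, 5, 5.
container 1: place 35 m³, 15 m³ left
container 2: place 34 m³, 16 m³ left
container 3: place 34 m³, 16 m³ left
container 4: place 33 m³, 17 m³ left
container 5: place 32 m³, 18 m³ left
container 6: place 31 m³, 19 m³ left
container 7: place 30 m³, 20 m³ left
container 8: place 27 m³, 23 m³ left
container 9: place 27 m³, 23 m³ left
container 1: place 14 m³, 1 m³ left
container 2: place 14 m³, 2 m³ left
container 3: place 14 m³, 2 m³ left
container 4: place 13 m³, 4 m³ left
container 5: place 12 m³, 6 m³ left
container 6: place 11 m³, 8 m³ left
container 5: place 6 m³, 0 m³ left
container 6: place 5 m³, 3 m³ left
container 7: place 5 m³, 15 m³ left
9 containers × 50 m³ = 450 m³; used 377 m³; unused 73 m³.

73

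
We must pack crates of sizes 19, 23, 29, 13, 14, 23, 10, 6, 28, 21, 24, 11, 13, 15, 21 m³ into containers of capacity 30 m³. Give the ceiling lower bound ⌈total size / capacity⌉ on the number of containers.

Total size = 19 + 23 + 29 + 13 + 14 + 23 + 10 + 6 + 28 + 21 + 24 + 11 + 13 + 15 + 21 = 270 m³.
⌈270 / 30⌉ = 9.

9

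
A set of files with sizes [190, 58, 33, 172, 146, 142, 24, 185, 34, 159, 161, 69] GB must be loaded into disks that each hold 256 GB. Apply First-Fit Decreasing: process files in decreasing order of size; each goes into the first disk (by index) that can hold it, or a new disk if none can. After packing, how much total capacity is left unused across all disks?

Sorted descending: 190, 185, 172, 161, 159, 146, 142, 69, 58, 34, 33, 24.
disk 1: place 190 GB, 66 GB left
disk 2: place 185 GB, 71 GB left
disk 3: place 172 GB, 84 GB left
disk 4: place 161 GB, 95 GB left
disk 5: place 159 GB, 97 GB left
disk 6: place 146 GB, 110 GB left
disk 7: place 142 GB, 114 GB left
disk 2: place 69 GB, 2 GB left
disk 1: place 58 GB, 8 GB left
disk 3: place 34 GB, 50 GB left
disk 3: place 33 GB, 17 GB left
disk 4: place 24 GB, 71 GB left
7 disks × 256 GB = 1792 GB; used 1373 GB; unused 419 GB.

419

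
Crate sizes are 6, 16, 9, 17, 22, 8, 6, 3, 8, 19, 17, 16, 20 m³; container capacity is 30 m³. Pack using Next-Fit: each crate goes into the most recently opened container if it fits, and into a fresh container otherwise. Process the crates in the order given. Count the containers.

8

6 m³ → container 1 (remaining 24 m³)
16 m³ → container 1 (remaining 8 m³)
9 m³ → container 2 (remaining 21 m³)
17 m³ → container 2 (remaining 4 m³)
22 m³ → container 3 (remaining 8 m³)
8 m³ → container 3 (remaining 0 m³)
6 m³ → container 4 (remaining 24 m³)
3 m³ → container 4 (remaining 21 m³)
8 m³ → container 4 (remaining 13 m³)
19 m³ → container 5 (remaining 11 m³)
17 m³ → container 6 (remaining 13 m³)
16 m³ → container 7 (remaining 14 m³)
20 m³ → container 8 (remaining 10 m³)
Final containers: [6,16] [9,17] [22,8] [6,3,8] [19] [17] [16] [20].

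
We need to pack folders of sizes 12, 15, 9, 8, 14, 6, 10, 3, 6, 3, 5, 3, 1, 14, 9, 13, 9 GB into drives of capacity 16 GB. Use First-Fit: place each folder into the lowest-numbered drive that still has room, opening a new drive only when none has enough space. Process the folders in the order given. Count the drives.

10

drive 1: place 12 GB, 4 GB left
drive 2: place 15 GB, 1 GB left
drive 3: place 9 GB, 7 GB left
drive 4: place 8 GB, 8 GB left
drive 5: place 14 GB, 2 GB left
drive 3: place 6 GB, 1 GB left
drive 6: place 10 GB, 6 GB left
drive 1: place 3 GB, 1 GB left
drive 4: place 6 GB, 2 GB left
drive 6: place 3 GB, 3 GB left
drive 7: place 5 GB, 11 GB left
drive 6: place 3 GB, 0 GB left
drive 1: place 1 GB, 0 GB left
drive 8: place 14 GB, 2 GB left
drive 7: place 9 GB, 2 GB left
drive 9: place 13 GB, 3 GB left
drive 10: place 9 GB, 7 GB left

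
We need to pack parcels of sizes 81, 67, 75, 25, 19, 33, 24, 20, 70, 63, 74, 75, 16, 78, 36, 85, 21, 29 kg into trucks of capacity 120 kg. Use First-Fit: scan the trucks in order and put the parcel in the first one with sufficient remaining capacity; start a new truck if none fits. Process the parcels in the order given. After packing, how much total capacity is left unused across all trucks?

Put 81 kg in truck 1; 39 kg remain.
Put 67 kg in truck 2; 53 kg remain.
Put 75 kg in truck 3; 45 kg remain.
Put 25 kg in truck 1; 14 kg remain.
Put 19 kg in truck 2; 34 kg remain.
Put 33 kg in truck 2; 1 kg remain.
Put 24 kg in truck 3; 21 kg remain.
Put 20 kg in truck 3; 1 kg remain.
Put 70 kg in truck 4; 50 kg remain.
Put 63 kg in truck 5; 57 kg remain.
Put 74 kg in truck 6; 46 kg remain.
Put 75 kg in truck 7; 45 kg remain.
Put 16 kg in truck 4; 34 kg remain.
Put 78 kg in truck 8; 42 kg remain.
Put 36 kg in truck 5; 21 kg remain.
Put 85 kg in truck 9; 35 kg remain.
Put 21 kg in truck 4; 13 kg remain.
Put 29 kg in truck 6; 17 kg remain.
9 trucks × 120 kg = 1080 kg; used 891 kg; unused 189 kg.

189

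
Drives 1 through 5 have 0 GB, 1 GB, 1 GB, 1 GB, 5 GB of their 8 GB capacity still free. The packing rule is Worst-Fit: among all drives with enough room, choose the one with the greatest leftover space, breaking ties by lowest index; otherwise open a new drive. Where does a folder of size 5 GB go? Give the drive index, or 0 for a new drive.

5

Drives with room: drive 5 (5 GB).
Most room is drive 5 with 5 GB free.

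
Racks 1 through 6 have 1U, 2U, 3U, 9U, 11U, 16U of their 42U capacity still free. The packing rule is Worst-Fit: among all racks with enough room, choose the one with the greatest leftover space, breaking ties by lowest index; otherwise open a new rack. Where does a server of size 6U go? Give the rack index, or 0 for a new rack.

6

Racks with room: rack 4 (9U), rack 5 (11U), rack 6 (16U).
Most room is rack 6 with 16U free.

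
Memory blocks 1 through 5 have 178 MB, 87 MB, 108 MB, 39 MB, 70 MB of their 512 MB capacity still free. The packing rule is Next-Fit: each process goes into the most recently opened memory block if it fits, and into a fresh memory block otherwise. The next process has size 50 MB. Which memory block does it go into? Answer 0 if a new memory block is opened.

Next-Fit only looks at memory block 5, which has 70 MB free.
50 MB fits there.

5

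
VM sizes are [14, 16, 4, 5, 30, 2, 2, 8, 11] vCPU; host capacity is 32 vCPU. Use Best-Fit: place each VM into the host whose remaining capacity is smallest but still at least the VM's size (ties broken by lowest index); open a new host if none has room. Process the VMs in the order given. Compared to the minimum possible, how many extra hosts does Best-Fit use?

Best-Fit: [14,16,2] [4,5,8,11] [30,2] → 3 hosts.
Total size 92 vCPU; any packing needs at least ⌈92/32⌉ = 3 hosts.
So 3 is already optimal.

0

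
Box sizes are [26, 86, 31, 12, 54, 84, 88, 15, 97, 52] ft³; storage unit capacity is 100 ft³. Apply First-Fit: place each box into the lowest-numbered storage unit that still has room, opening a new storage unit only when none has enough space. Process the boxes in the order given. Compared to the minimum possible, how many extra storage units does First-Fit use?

First-Fit: [26,31,12,15] [86] [54] [84] [88] [97] [52] → 7 storage units.
Total size 545 ft³; any packing needs at least ⌈545/100⌉ = 6 storage units.
An optimal packing achieves that bound: [97] [88,12] [86] [84,15] [54,31] [52,26] → 6 storage units.
Excess: 7 − 6 = 1.

1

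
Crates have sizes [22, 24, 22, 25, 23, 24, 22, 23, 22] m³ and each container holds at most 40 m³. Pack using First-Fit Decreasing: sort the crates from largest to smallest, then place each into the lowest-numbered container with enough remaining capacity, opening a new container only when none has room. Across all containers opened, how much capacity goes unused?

153

Sorted descending: 25, 24, 24, 23, 23, 22, 22, 22, 22.
container 1: place 25 m³, 15 m³ left
container 2: place 24 m³, 16 m³ left
container 3: place 24 m³, 16 m³ left
container 4: place 23 m³, 17 m³ left
container 5: place 23 m³, 17 m³ left
container 6: place 22 m³, 18 m³ left
container 7: place 22 m³, 18 m³ left
container 8: place 22 m³, 18 m³ left
container 9: place 22 m³, 18 m³ left
9 containers × 40 m³ = 360 m³; used 207 m³; unused 153 m³.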